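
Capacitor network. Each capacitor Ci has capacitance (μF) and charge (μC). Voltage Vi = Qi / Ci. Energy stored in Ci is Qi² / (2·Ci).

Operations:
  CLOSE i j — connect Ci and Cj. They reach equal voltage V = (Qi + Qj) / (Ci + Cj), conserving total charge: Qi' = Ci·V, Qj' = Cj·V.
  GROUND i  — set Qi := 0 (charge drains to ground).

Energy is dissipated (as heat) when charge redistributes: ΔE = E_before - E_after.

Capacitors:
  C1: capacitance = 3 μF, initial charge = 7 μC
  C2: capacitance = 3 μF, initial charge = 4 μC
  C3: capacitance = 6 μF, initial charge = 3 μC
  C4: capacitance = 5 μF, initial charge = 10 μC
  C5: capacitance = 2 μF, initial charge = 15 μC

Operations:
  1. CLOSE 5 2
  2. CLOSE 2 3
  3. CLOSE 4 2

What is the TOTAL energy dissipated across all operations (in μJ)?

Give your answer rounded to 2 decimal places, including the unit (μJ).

Answer: 33.86 μJ

Derivation:
Initial: C1(3μF, Q=7μC, V=2.33V), C2(3μF, Q=4μC, V=1.33V), C3(6μF, Q=3μC, V=0.50V), C4(5μF, Q=10μC, V=2.00V), C5(2μF, Q=15μC, V=7.50V)
Op 1: CLOSE 5-2: Q_total=19.00, C_total=5.00, V=3.80; Q5=7.60, Q2=11.40; dissipated=22.817
Op 2: CLOSE 2-3: Q_total=14.40, C_total=9.00, V=1.60; Q2=4.80, Q3=9.60; dissipated=10.890
Op 3: CLOSE 4-2: Q_total=14.80, C_total=8.00, V=1.85; Q4=9.25, Q2=5.55; dissipated=0.150
Total dissipated: 33.857 μJ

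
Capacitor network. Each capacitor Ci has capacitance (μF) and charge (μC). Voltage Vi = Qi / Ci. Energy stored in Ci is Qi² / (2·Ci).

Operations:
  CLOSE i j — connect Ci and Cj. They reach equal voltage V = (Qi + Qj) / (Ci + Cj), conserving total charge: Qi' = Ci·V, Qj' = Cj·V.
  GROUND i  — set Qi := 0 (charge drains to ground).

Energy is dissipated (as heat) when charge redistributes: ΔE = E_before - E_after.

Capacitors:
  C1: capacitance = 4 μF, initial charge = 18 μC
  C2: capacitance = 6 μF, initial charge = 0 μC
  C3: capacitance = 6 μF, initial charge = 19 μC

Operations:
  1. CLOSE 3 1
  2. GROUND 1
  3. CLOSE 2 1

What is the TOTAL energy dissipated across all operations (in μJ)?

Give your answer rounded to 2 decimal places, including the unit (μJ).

Answer: 29.51 μJ

Derivation:
Initial: C1(4μF, Q=18μC, V=4.50V), C2(6μF, Q=0μC, V=0.00V), C3(6μF, Q=19μC, V=3.17V)
Op 1: CLOSE 3-1: Q_total=37.00, C_total=10.00, V=3.70; Q3=22.20, Q1=14.80; dissipated=2.133
Op 2: GROUND 1: Q1=0; energy lost=27.380
Op 3: CLOSE 2-1: Q_total=0.00, C_total=10.00, V=0.00; Q2=0.00, Q1=0.00; dissipated=0.000
Total dissipated: 29.513 μJ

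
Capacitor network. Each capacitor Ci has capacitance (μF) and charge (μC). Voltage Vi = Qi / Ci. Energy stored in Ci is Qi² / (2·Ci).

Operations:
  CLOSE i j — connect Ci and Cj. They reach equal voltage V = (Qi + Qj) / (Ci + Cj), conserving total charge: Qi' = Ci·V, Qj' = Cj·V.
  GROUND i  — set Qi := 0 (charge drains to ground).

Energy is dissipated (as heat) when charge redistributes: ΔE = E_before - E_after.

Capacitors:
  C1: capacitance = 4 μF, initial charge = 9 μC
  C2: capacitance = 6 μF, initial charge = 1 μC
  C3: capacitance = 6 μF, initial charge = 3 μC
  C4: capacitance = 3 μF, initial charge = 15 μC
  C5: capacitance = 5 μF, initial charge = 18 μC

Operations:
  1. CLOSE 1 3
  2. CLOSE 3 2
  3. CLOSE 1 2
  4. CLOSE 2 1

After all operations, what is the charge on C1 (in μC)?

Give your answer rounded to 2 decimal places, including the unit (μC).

Initial: C1(4μF, Q=9μC, V=2.25V), C2(6μF, Q=1μC, V=0.17V), C3(6μF, Q=3μC, V=0.50V), C4(3μF, Q=15μC, V=5.00V), C5(5μF, Q=18μC, V=3.60V)
Op 1: CLOSE 1-3: Q_total=12.00, C_total=10.00, V=1.20; Q1=4.80, Q3=7.20; dissipated=3.675
Op 2: CLOSE 3-2: Q_total=8.20, C_total=12.00, V=0.68; Q3=4.10, Q2=4.10; dissipated=1.602
Op 3: CLOSE 1-2: Q_total=8.90, C_total=10.00, V=0.89; Q1=3.56, Q2=5.34; dissipated=0.320
Op 4: CLOSE 2-1: Q_total=8.90, C_total=10.00, V=0.89; Q2=5.34, Q1=3.56; dissipated=0.000
Final charges: Q1=3.56, Q2=5.34, Q3=4.10, Q4=15.00, Q5=18.00

Answer: 3.56 μC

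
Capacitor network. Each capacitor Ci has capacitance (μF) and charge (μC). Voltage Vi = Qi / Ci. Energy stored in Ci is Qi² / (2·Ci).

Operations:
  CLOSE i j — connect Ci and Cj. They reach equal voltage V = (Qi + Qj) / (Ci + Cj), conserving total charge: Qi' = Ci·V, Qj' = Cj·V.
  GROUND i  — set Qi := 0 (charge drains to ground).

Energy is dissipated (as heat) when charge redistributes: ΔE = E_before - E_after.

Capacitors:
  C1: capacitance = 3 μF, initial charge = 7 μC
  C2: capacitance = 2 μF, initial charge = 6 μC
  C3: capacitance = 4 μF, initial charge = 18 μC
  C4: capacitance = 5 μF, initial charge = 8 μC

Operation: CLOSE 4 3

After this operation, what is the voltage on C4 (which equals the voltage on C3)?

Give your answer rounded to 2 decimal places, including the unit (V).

Initial: C1(3μF, Q=7μC, V=2.33V), C2(2μF, Q=6μC, V=3.00V), C3(4μF, Q=18μC, V=4.50V), C4(5μF, Q=8μC, V=1.60V)
Op 1: CLOSE 4-3: Q_total=26.00, C_total=9.00, V=2.89; Q4=14.44, Q3=11.56; dissipated=9.344

Answer: 2.89 V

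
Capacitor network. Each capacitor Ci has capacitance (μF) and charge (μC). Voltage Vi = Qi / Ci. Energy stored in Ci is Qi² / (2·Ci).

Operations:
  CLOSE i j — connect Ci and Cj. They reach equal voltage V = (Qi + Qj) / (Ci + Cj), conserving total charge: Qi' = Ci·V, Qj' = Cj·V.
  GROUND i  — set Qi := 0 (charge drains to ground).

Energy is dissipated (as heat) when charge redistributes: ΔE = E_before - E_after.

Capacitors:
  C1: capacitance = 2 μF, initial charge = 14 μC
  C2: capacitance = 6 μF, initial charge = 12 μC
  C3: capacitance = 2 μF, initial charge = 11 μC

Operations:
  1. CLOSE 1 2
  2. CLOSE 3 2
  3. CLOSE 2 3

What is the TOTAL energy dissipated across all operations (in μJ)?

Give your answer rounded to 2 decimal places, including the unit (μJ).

Answer: 22.55 μJ

Derivation:
Initial: C1(2μF, Q=14μC, V=7.00V), C2(6μF, Q=12μC, V=2.00V), C3(2μF, Q=11μC, V=5.50V)
Op 1: CLOSE 1-2: Q_total=26.00, C_total=8.00, V=3.25; Q1=6.50, Q2=19.50; dissipated=18.750
Op 2: CLOSE 3-2: Q_total=30.50, C_total=8.00, V=3.81; Q3=7.62, Q2=22.88; dissipated=3.797
Op 3: CLOSE 2-3: Q_total=30.50, C_total=8.00, V=3.81; Q2=22.88, Q3=7.62; dissipated=0.000
Total dissipated: 22.547 μJ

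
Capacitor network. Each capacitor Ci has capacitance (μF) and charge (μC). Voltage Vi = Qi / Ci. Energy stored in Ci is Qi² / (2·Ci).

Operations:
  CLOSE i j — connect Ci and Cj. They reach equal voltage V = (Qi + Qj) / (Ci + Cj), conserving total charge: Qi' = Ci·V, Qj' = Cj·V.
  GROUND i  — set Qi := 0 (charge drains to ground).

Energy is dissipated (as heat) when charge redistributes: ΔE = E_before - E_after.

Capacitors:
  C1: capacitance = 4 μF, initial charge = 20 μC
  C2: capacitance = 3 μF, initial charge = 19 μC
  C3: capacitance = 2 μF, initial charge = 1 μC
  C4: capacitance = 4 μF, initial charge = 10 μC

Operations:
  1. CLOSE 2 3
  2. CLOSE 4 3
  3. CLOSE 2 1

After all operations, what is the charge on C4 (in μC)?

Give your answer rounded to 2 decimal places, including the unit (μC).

Initial: C1(4μF, Q=20μC, V=5.00V), C2(3μF, Q=19μC, V=6.33V), C3(2μF, Q=1μC, V=0.50V), C4(4μF, Q=10μC, V=2.50V)
Op 1: CLOSE 2-3: Q_total=20.00, C_total=5.00, V=4.00; Q2=12.00, Q3=8.00; dissipated=20.417
Op 2: CLOSE 4-3: Q_total=18.00, C_total=6.00, V=3.00; Q4=12.00, Q3=6.00; dissipated=1.500
Op 3: CLOSE 2-1: Q_total=32.00, C_total=7.00, V=4.57; Q2=13.71, Q1=18.29; dissipated=0.857
Final charges: Q1=18.29, Q2=13.71, Q3=6.00, Q4=12.00

Answer: 12.00 μC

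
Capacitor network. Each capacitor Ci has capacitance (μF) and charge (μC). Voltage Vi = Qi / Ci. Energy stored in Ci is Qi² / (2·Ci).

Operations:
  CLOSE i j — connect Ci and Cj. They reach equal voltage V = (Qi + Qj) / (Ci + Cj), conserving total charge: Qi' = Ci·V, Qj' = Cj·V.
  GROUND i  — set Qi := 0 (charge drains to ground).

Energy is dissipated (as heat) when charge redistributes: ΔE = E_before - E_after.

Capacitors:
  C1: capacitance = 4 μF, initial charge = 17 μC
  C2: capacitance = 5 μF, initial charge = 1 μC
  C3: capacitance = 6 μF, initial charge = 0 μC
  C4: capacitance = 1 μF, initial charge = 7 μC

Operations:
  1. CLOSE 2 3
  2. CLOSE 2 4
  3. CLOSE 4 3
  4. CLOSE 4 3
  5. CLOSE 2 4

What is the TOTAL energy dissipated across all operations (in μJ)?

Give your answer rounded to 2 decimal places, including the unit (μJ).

Initial: C1(4μF, Q=17μC, V=4.25V), C2(5μF, Q=1μC, V=0.20V), C3(6μF, Q=0μC, V=0.00V), C4(1μF, Q=7μC, V=7.00V)
Op 1: CLOSE 2-3: Q_total=1.00, C_total=11.00, V=0.09; Q2=0.45, Q3=0.55; dissipated=0.055
Op 2: CLOSE 2-4: Q_total=7.45, C_total=6.00, V=1.24; Q2=6.21, Q4=1.24; dissipated=19.890
Op 3: CLOSE 4-3: Q_total=1.79, C_total=7.00, V=0.26; Q4=0.26, Q3=1.53; dissipated=0.568
Op 4: CLOSE 4-3: Q_total=1.79, C_total=7.00, V=0.26; Q4=0.26, Q3=1.53; dissipated=0.000
Op 5: CLOSE 2-4: Q_total=6.47, C_total=6.00, V=1.08; Q2=5.39, Q4=1.08; dissipated=0.406
Total dissipated: 20.919 μJ

Answer: 20.92 μJ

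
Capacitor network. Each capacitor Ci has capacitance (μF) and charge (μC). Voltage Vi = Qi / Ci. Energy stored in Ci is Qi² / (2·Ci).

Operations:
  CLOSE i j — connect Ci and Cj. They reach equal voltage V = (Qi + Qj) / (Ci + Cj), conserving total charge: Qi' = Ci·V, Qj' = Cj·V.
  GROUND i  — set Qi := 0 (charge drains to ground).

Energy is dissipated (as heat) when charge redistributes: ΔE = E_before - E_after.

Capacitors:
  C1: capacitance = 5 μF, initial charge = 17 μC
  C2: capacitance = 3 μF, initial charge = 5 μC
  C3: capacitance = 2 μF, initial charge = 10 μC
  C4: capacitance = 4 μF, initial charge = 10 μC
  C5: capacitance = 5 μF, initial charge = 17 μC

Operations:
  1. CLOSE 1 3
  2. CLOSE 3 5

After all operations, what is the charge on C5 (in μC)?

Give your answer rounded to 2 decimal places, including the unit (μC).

Initial: C1(5μF, Q=17μC, V=3.40V), C2(3μF, Q=5μC, V=1.67V), C3(2μF, Q=10μC, V=5.00V), C4(4μF, Q=10μC, V=2.50V), C5(5μF, Q=17μC, V=3.40V)
Op 1: CLOSE 1-3: Q_total=27.00, C_total=7.00, V=3.86; Q1=19.29, Q3=7.71; dissipated=1.829
Op 2: CLOSE 3-5: Q_total=24.71, C_total=7.00, V=3.53; Q3=7.06, Q5=17.65; dissipated=0.149
Final charges: Q1=19.29, Q2=5.00, Q3=7.06, Q4=10.00, Q5=17.65

Answer: 17.65 μC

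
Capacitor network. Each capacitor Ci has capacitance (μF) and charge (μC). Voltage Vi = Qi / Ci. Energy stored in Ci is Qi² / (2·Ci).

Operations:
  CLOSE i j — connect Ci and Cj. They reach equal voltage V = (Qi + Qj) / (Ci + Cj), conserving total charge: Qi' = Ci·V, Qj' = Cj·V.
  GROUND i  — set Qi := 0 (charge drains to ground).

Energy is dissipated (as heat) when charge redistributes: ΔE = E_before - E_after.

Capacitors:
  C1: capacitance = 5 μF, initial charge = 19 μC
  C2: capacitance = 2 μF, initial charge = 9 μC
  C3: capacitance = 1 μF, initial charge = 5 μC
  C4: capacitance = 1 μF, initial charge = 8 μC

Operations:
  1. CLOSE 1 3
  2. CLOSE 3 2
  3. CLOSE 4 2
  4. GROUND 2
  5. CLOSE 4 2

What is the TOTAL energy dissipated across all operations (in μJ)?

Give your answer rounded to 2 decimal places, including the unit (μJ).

Initial: C1(5μF, Q=19μC, V=3.80V), C2(2μF, Q=9μC, V=4.50V), C3(1μF, Q=5μC, V=5.00V), C4(1μF, Q=8μC, V=8.00V)
Op 1: CLOSE 1-3: Q_total=24.00, C_total=6.00, V=4.00; Q1=20.00, Q3=4.00; dissipated=0.600
Op 2: CLOSE 3-2: Q_total=13.00, C_total=3.00, V=4.33; Q3=4.33, Q2=8.67; dissipated=0.083
Op 3: CLOSE 4-2: Q_total=16.67, C_total=3.00, V=5.56; Q4=5.56, Q2=11.11; dissipated=4.481
Op 4: GROUND 2: Q2=0; energy lost=30.864
Op 5: CLOSE 4-2: Q_total=5.56, C_total=3.00, V=1.85; Q4=1.85, Q2=3.70; dissipated=10.288
Total dissipated: 46.317 μJ

Answer: 46.32 μJ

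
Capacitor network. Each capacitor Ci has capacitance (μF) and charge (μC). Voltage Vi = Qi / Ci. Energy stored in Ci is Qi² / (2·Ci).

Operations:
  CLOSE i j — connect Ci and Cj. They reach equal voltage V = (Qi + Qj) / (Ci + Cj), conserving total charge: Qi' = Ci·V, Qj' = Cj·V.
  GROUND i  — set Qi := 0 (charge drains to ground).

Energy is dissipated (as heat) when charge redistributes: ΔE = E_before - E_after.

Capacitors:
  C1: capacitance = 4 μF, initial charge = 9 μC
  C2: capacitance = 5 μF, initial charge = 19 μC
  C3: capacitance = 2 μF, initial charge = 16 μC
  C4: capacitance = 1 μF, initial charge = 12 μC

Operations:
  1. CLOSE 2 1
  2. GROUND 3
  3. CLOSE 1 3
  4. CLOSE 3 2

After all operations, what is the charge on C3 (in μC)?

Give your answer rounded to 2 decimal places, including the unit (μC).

Answer: 5.63 μC

Derivation:
Initial: C1(4μF, Q=9μC, V=2.25V), C2(5μF, Q=19μC, V=3.80V), C3(2μF, Q=16μC, V=8.00V), C4(1μF, Q=12μC, V=12.00V)
Op 1: CLOSE 2-1: Q_total=28.00, C_total=9.00, V=3.11; Q2=15.56, Q1=12.44; dissipated=2.669
Op 2: GROUND 3: Q3=0; energy lost=64.000
Op 3: CLOSE 1-3: Q_total=12.44, C_total=6.00, V=2.07; Q1=8.30, Q3=4.15; dissipated=6.453
Op 4: CLOSE 3-2: Q_total=19.70, C_total=7.00, V=2.81; Q3=5.63, Q2=14.07; dissipated=0.768
Final charges: Q1=8.30, Q2=14.07, Q3=5.63, Q4=12.00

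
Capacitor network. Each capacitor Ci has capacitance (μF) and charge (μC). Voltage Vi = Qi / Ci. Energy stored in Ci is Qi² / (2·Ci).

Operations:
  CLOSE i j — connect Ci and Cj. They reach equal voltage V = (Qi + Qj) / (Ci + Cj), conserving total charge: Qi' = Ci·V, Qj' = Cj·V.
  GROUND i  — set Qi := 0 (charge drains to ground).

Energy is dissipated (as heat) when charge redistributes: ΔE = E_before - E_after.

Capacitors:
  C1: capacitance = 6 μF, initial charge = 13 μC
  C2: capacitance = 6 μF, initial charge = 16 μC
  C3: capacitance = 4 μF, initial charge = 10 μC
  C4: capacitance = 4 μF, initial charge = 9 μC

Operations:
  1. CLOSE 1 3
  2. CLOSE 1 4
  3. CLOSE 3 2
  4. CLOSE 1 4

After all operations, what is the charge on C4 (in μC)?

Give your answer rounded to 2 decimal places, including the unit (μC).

Answer: 9.12 μC

Derivation:
Initial: C1(6μF, Q=13μC, V=2.17V), C2(6μF, Q=16μC, V=2.67V), C3(4μF, Q=10μC, V=2.50V), C4(4μF, Q=9μC, V=2.25V)
Op 1: CLOSE 1-3: Q_total=23.00, C_total=10.00, V=2.30; Q1=13.80, Q3=9.20; dissipated=0.133
Op 2: CLOSE 1-4: Q_total=22.80, C_total=10.00, V=2.28; Q1=13.68, Q4=9.12; dissipated=0.003
Op 3: CLOSE 3-2: Q_total=25.20, C_total=10.00, V=2.52; Q3=10.08, Q2=15.12; dissipated=0.161
Op 4: CLOSE 1-4: Q_total=22.80, C_total=10.00, V=2.28; Q1=13.68, Q4=9.12; dissipated=0.000
Final charges: Q1=13.68, Q2=15.12, Q3=10.08, Q4=9.12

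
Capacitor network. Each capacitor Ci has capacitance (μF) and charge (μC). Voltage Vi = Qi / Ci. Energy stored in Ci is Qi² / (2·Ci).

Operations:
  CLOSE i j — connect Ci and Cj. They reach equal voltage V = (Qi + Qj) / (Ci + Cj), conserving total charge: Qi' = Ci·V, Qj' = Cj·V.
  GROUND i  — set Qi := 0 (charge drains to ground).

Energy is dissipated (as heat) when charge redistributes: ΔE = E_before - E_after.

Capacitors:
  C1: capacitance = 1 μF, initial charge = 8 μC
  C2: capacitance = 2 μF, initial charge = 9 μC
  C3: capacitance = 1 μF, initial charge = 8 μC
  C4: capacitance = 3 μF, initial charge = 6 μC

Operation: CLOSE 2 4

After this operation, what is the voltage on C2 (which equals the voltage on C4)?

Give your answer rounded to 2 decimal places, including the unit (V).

Answer: 3.00 V

Derivation:
Initial: C1(1μF, Q=8μC, V=8.00V), C2(2μF, Q=9μC, V=4.50V), C3(1μF, Q=8μC, V=8.00V), C4(3μF, Q=6μC, V=2.00V)
Op 1: CLOSE 2-4: Q_total=15.00, C_total=5.00, V=3.00; Q2=6.00, Q4=9.00; dissipated=3.750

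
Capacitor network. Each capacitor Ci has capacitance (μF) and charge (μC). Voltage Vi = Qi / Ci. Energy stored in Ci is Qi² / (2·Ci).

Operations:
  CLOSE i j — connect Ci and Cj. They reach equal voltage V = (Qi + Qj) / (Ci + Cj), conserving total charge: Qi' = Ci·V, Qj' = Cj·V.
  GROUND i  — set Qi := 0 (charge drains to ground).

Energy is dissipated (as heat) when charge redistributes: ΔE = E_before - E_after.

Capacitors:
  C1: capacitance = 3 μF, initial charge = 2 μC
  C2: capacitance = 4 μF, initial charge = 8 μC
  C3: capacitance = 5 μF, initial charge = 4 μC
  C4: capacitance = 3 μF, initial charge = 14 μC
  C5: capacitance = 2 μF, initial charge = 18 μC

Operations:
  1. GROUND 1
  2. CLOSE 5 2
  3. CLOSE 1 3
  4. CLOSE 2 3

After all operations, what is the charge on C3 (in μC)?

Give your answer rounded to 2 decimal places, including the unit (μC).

Initial: C1(3μF, Q=2μC, V=0.67V), C2(4μF, Q=8μC, V=2.00V), C3(5μF, Q=4μC, V=0.80V), C4(3μF, Q=14μC, V=4.67V), C5(2μF, Q=18μC, V=9.00V)
Op 1: GROUND 1: Q1=0; energy lost=0.667
Op 2: CLOSE 5-2: Q_total=26.00, C_total=6.00, V=4.33; Q5=8.67, Q2=17.33; dissipated=32.667
Op 3: CLOSE 1-3: Q_total=4.00, C_total=8.00, V=0.50; Q1=1.50, Q3=2.50; dissipated=0.600
Op 4: CLOSE 2-3: Q_total=19.83, C_total=9.00, V=2.20; Q2=8.81, Q3=11.02; dissipated=16.327
Final charges: Q1=1.50, Q2=8.81, Q3=11.02, Q4=14.00, Q5=8.67

Answer: 11.02 μC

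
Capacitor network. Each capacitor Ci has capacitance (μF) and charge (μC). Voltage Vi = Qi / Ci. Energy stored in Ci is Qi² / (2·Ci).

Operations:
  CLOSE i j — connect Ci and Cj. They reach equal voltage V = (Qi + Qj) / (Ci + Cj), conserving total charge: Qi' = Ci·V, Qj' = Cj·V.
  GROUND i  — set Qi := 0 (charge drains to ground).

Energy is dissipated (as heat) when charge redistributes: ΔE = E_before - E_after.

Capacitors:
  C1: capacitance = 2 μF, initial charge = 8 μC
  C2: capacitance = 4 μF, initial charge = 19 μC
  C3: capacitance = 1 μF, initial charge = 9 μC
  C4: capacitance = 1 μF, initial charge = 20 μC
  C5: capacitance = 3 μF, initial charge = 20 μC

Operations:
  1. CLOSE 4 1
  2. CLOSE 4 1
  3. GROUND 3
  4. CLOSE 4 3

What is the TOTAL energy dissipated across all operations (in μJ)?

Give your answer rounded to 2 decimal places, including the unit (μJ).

Initial: C1(2μF, Q=8μC, V=4.00V), C2(4μF, Q=19μC, V=4.75V), C3(1μF, Q=9μC, V=9.00V), C4(1μF, Q=20μC, V=20.00V), C5(3μF, Q=20μC, V=6.67V)
Op 1: CLOSE 4-1: Q_total=28.00, C_total=3.00, V=9.33; Q4=9.33, Q1=18.67; dissipated=85.333
Op 2: CLOSE 4-1: Q_total=28.00, C_total=3.00, V=9.33; Q4=9.33, Q1=18.67; dissipated=0.000
Op 3: GROUND 3: Q3=0; energy lost=40.500
Op 4: CLOSE 4-3: Q_total=9.33, C_total=2.00, V=4.67; Q4=4.67, Q3=4.67; dissipated=21.778
Total dissipated: 147.611 μJ

Answer: 147.61 μJ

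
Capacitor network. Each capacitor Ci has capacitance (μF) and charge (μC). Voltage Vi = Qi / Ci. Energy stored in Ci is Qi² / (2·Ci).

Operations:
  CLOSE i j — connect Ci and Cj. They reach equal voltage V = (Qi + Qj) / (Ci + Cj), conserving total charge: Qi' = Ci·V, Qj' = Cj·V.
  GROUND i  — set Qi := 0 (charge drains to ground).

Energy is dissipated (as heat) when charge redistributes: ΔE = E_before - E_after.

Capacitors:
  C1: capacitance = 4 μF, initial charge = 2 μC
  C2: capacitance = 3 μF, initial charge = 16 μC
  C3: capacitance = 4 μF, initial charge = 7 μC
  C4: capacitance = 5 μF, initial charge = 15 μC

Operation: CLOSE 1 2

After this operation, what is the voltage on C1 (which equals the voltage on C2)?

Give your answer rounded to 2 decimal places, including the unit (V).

Initial: C1(4μF, Q=2μC, V=0.50V), C2(3μF, Q=16μC, V=5.33V), C3(4μF, Q=7μC, V=1.75V), C4(5μF, Q=15μC, V=3.00V)
Op 1: CLOSE 1-2: Q_total=18.00, C_total=7.00, V=2.57; Q1=10.29, Q2=7.71; dissipated=20.024

Answer: 2.57 V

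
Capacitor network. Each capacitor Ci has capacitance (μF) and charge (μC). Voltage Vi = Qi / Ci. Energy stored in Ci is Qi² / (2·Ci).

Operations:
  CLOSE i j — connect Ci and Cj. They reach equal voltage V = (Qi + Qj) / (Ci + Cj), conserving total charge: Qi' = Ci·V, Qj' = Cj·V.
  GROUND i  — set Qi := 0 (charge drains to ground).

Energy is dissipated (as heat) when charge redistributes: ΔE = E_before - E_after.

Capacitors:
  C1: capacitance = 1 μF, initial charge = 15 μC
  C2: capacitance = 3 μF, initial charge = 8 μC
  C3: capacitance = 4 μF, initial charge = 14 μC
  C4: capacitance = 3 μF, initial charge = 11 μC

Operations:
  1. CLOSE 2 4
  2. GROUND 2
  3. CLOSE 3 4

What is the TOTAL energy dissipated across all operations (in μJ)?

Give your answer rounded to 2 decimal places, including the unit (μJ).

Answer: 15.89 μJ

Derivation:
Initial: C1(1μF, Q=15μC, V=15.00V), C2(3μF, Q=8μC, V=2.67V), C3(4μF, Q=14μC, V=3.50V), C4(3μF, Q=11μC, V=3.67V)
Op 1: CLOSE 2-4: Q_total=19.00, C_total=6.00, V=3.17; Q2=9.50, Q4=9.50; dissipated=0.750
Op 2: GROUND 2: Q2=0; energy lost=15.042
Op 3: CLOSE 3-4: Q_total=23.50, C_total=7.00, V=3.36; Q3=13.43, Q4=10.07; dissipated=0.095
Total dissipated: 15.887 μJ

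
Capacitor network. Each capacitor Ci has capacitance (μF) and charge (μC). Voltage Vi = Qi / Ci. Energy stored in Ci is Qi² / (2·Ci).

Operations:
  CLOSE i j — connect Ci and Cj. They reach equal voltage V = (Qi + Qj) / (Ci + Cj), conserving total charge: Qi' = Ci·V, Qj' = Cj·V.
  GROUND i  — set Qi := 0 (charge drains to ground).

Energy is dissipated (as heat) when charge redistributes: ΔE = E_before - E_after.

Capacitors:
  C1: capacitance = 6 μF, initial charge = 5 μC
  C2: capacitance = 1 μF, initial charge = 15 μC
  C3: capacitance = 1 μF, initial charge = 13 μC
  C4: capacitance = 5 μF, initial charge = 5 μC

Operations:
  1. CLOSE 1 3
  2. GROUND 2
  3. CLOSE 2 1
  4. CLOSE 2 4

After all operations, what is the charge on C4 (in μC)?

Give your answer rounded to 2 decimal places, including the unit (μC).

Answer: 6.00 μC

Derivation:
Initial: C1(6μF, Q=5μC, V=0.83V), C2(1μF, Q=15μC, V=15.00V), C3(1μF, Q=13μC, V=13.00V), C4(5μF, Q=5μC, V=1.00V)
Op 1: CLOSE 1-3: Q_total=18.00, C_total=7.00, V=2.57; Q1=15.43, Q3=2.57; dissipated=63.440
Op 2: GROUND 2: Q2=0; energy lost=112.500
Op 3: CLOSE 2-1: Q_total=15.43, C_total=7.00, V=2.20; Q2=2.20, Q1=13.22; dissipated=2.834
Op 4: CLOSE 2-4: Q_total=7.20, C_total=6.00, V=1.20; Q2=1.20, Q4=6.00; dissipated=0.604
Final charges: Q1=13.22, Q2=1.20, Q3=2.57, Q4=6.00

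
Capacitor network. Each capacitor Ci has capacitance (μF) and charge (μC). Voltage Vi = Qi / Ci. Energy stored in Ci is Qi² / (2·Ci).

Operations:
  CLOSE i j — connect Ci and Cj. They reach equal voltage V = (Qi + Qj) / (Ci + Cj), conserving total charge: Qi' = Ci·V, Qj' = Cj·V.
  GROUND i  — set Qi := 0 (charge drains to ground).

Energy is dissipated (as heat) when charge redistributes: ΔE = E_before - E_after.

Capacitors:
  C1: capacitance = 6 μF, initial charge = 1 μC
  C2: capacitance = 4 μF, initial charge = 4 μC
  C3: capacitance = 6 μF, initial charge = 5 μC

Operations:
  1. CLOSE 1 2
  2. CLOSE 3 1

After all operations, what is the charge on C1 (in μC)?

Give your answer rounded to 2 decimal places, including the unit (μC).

Answer: 4.00 μC

Derivation:
Initial: C1(6μF, Q=1μC, V=0.17V), C2(4μF, Q=4μC, V=1.00V), C3(6μF, Q=5μC, V=0.83V)
Op 1: CLOSE 1-2: Q_total=5.00, C_total=10.00, V=0.50; Q1=3.00, Q2=2.00; dissipated=0.833
Op 2: CLOSE 3-1: Q_total=8.00, C_total=12.00, V=0.67; Q3=4.00, Q1=4.00; dissipated=0.167
Final charges: Q1=4.00, Q2=2.00, Q3=4.00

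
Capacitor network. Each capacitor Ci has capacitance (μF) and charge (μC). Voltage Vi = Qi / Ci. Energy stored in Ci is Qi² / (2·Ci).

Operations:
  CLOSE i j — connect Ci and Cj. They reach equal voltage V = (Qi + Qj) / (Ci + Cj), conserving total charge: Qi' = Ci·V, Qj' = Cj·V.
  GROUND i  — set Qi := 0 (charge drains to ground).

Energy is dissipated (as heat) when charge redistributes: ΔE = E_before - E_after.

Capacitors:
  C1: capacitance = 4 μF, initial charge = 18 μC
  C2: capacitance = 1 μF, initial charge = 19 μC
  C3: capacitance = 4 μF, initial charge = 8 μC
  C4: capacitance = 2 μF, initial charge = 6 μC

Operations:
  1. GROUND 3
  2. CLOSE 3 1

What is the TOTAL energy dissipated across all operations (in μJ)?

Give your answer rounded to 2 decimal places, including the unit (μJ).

Initial: C1(4μF, Q=18μC, V=4.50V), C2(1μF, Q=19μC, V=19.00V), C3(4μF, Q=8μC, V=2.00V), C4(2μF, Q=6μC, V=3.00V)
Op 1: GROUND 3: Q3=0; energy lost=8.000
Op 2: CLOSE 3-1: Q_total=18.00, C_total=8.00, V=2.25; Q3=9.00, Q1=9.00; dissipated=20.250
Total dissipated: 28.250 μJ

Answer: 28.25 μJ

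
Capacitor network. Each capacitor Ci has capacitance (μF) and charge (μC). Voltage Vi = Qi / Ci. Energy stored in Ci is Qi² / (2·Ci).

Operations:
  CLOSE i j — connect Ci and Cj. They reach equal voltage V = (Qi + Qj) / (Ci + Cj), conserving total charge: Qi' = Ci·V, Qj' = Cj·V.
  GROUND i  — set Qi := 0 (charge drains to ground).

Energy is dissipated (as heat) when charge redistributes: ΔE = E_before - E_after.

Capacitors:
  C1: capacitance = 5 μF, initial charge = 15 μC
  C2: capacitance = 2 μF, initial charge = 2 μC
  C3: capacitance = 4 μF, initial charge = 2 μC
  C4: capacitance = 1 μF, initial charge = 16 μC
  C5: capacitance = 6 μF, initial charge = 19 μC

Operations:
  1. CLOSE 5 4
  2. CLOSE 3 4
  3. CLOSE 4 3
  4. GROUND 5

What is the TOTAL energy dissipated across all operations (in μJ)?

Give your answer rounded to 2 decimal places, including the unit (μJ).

Answer: 153.68 μJ

Derivation:
Initial: C1(5μF, Q=15μC, V=3.00V), C2(2μF, Q=2μC, V=1.00V), C3(4μF, Q=2μC, V=0.50V), C4(1μF, Q=16μC, V=16.00V), C5(6μF, Q=19μC, V=3.17V)
Op 1: CLOSE 5-4: Q_total=35.00, C_total=7.00, V=5.00; Q5=30.00, Q4=5.00; dissipated=70.583
Op 2: CLOSE 3-4: Q_total=7.00, C_total=5.00, V=1.40; Q3=5.60, Q4=1.40; dissipated=8.100
Op 3: CLOSE 4-3: Q_total=7.00, C_total=5.00, V=1.40; Q4=1.40, Q3=5.60; dissipated=0.000
Op 4: GROUND 5: Q5=0; energy lost=75.000
Total dissipated: 153.683 μJ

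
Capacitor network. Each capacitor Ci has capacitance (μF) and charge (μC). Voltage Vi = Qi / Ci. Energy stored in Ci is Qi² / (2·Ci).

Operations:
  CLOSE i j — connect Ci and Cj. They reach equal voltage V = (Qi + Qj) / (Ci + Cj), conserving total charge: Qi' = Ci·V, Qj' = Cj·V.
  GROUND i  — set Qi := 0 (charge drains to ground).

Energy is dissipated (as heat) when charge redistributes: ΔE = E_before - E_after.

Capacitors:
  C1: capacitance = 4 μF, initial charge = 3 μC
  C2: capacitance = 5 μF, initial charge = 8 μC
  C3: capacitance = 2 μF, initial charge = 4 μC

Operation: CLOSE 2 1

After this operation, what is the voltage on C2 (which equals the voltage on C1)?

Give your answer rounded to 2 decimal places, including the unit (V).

Answer: 1.22 V

Derivation:
Initial: C1(4μF, Q=3μC, V=0.75V), C2(5μF, Q=8μC, V=1.60V), C3(2μF, Q=4μC, V=2.00V)
Op 1: CLOSE 2-1: Q_total=11.00, C_total=9.00, V=1.22; Q2=6.11, Q1=4.89; dissipated=0.803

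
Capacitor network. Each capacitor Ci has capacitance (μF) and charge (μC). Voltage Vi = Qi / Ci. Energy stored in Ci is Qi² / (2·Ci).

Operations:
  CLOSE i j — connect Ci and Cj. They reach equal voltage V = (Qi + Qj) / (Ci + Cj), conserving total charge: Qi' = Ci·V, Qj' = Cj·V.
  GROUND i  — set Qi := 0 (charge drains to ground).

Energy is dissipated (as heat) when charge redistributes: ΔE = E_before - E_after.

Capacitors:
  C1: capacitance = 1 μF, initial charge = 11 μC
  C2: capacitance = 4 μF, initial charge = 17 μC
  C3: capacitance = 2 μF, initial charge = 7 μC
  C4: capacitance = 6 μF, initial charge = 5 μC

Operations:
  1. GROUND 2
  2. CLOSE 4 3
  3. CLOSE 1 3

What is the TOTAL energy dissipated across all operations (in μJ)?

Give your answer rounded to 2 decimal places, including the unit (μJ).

Initial: C1(1μF, Q=11μC, V=11.00V), C2(4μF, Q=17μC, V=4.25V), C3(2μF, Q=7μC, V=3.50V), C4(6μF, Q=5μC, V=0.83V)
Op 1: GROUND 2: Q2=0; energy lost=36.125
Op 2: CLOSE 4-3: Q_total=12.00, C_total=8.00, V=1.50; Q4=9.00, Q3=3.00; dissipated=5.333
Op 3: CLOSE 1-3: Q_total=14.00, C_total=3.00, V=4.67; Q1=4.67, Q3=9.33; dissipated=30.083
Total dissipated: 71.542 μJ

Answer: 71.54 μJ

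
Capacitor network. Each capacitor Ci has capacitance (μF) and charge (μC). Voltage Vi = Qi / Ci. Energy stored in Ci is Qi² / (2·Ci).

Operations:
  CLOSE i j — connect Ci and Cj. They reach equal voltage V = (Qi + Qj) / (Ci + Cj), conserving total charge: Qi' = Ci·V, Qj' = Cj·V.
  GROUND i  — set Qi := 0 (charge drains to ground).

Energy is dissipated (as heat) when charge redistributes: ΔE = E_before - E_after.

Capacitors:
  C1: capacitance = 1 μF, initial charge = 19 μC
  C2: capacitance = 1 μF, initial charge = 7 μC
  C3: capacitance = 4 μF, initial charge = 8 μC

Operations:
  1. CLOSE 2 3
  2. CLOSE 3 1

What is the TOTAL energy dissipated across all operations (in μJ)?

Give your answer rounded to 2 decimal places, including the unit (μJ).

Initial: C1(1μF, Q=19μC, V=19.00V), C2(1μF, Q=7μC, V=7.00V), C3(4μF, Q=8μC, V=2.00V)
Op 1: CLOSE 2-3: Q_total=15.00, C_total=5.00, V=3.00; Q2=3.00, Q3=12.00; dissipated=10.000
Op 2: CLOSE 3-1: Q_total=31.00, C_total=5.00, V=6.20; Q3=24.80, Q1=6.20; dissipated=102.400
Total dissipated: 112.400 μJ

Answer: 112.40 μJ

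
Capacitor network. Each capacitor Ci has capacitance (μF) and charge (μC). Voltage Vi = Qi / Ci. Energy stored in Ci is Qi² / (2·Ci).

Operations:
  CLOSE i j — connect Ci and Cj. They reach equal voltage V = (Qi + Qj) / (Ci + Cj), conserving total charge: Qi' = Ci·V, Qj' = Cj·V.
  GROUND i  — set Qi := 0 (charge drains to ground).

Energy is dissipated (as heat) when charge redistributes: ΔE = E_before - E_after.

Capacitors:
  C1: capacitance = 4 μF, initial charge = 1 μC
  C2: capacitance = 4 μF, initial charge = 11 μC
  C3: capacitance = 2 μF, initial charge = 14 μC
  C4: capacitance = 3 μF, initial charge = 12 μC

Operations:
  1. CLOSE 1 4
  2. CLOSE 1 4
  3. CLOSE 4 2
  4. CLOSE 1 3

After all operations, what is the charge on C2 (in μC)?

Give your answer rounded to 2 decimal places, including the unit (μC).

Initial: C1(4μF, Q=1μC, V=0.25V), C2(4μF, Q=11μC, V=2.75V), C3(2μF, Q=14μC, V=7.00V), C4(3μF, Q=12μC, V=4.00V)
Op 1: CLOSE 1-4: Q_total=13.00, C_total=7.00, V=1.86; Q1=7.43, Q4=5.57; dissipated=12.054
Op 2: CLOSE 1-4: Q_total=13.00, C_total=7.00, V=1.86; Q1=7.43, Q4=5.57; dissipated=0.000
Op 3: CLOSE 4-2: Q_total=16.57, C_total=7.00, V=2.37; Q4=7.10, Q2=9.47; dissipated=0.683
Op 4: CLOSE 1-3: Q_total=21.43, C_total=6.00, V=3.57; Q1=14.29, Q3=7.14; dissipated=17.633
Final charges: Q1=14.29, Q2=9.47, Q3=7.14, Q4=7.10

Answer: 9.47 μC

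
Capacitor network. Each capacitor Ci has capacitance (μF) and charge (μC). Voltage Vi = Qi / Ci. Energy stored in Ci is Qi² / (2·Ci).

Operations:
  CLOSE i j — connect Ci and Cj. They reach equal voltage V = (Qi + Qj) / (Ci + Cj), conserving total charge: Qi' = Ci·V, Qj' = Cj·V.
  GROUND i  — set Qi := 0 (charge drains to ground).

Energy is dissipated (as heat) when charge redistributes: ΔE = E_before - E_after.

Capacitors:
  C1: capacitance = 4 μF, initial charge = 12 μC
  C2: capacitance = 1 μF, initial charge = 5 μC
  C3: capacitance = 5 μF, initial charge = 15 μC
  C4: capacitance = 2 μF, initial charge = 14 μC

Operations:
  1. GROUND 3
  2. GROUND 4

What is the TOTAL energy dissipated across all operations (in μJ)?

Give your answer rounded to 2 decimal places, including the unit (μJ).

Initial: C1(4μF, Q=12μC, V=3.00V), C2(1μF, Q=5μC, V=5.00V), C3(5μF, Q=15μC, V=3.00V), C4(2μF, Q=14μC, V=7.00V)
Op 1: GROUND 3: Q3=0; energy lost=22.500
Op 2: GROUND 4: Q4=0; energy lost=49.000
Total dissipated: 71.500 μJ

Answer: 71.50 μJ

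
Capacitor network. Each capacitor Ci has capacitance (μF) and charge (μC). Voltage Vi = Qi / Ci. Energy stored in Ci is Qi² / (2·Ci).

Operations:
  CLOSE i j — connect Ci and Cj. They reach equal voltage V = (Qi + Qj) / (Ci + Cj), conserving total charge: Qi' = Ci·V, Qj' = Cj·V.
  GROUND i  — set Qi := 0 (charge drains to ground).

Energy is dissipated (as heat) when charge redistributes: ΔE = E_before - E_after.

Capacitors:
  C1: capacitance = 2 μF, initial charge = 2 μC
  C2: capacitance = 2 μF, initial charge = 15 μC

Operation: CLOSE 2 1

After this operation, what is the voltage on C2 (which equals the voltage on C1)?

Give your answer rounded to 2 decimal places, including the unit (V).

Initial: C1(2μF, Q=2μC, V=1.00V), C2(2μF, Q=15μC, V=7.50V)
Op 1: CLOSE 2-1: Q_total=17.00, C_total=4.00, V=4.25; Q2=8.50, Q1=8.50; dissipated=21.125

Answer: 4.25 V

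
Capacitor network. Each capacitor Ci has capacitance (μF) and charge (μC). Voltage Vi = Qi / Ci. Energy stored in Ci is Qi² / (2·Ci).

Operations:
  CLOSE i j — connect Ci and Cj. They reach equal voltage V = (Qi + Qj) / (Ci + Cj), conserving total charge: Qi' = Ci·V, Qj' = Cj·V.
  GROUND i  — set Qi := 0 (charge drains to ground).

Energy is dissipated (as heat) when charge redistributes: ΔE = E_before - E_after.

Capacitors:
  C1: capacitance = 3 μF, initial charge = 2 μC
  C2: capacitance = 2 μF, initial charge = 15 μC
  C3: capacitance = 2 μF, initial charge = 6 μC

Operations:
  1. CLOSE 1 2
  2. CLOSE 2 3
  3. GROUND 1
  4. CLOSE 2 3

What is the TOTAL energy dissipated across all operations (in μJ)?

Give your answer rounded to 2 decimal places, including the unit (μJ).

Answer: 45.44 μJ

Derivation:
Initial: C1(3μF, Q=2μC, V=0.67V), C2(2μF, Q=15μC, V=7.50V), C3(2μF, Q=6μC, V=3.00V)
Op 1: CLOSE 1-2: Q_total=17.00, C_total=5.00, V=3.40; Q1=10.20, Q2=6.80; dissipated=28.017
Op 2: CLOSE 2-3: Q_total=12.80, C_total=4.00, V=3.20; Q2=6.40, Q3=6.40; dissipated=0.080
Op 3: GROUND 1: Q1=0; energy lost=17.340
Op 4: CLOSE 2-3: Q_total=12.80, C_total=4.00, V=3.20; Q2=6.40, Q3=6.40; dissipated=0.000
Total dissipated: 45.437 μJ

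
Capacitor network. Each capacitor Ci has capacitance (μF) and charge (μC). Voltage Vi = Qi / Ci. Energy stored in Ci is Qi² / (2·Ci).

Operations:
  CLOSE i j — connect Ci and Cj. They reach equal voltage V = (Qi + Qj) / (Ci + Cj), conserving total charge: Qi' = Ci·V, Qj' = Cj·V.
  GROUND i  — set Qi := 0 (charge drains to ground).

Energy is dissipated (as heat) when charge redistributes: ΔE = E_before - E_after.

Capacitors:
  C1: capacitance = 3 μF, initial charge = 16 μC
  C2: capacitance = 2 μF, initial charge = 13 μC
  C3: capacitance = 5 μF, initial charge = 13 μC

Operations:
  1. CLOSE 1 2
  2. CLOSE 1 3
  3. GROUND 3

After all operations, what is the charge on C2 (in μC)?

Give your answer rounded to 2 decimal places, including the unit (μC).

Initial: C1(3μF, Q=16μC, V=5.33V), C2(2μF, Q=13μC, V=6.50V), C3(5μF, Q=13μC, V=2.60V)
Op 1: CLOSE 1-2: Q_total=29.00, C_total=5.00, V=5.80; Q1=17.40, Q2=11.60; dissipated=0.817
Op 2: CLOSE 1-3: Q_total=30.40, C_total=8.00, V=3.80; Q1=11.40, Q3=19.00; dissipated=9.600
Op 3: GROUND 3: Q3=0; energy lost=36.100
Final charges: Q1=11.40, Q2=11.60, Q3=0.00

Answer: 11.60 μC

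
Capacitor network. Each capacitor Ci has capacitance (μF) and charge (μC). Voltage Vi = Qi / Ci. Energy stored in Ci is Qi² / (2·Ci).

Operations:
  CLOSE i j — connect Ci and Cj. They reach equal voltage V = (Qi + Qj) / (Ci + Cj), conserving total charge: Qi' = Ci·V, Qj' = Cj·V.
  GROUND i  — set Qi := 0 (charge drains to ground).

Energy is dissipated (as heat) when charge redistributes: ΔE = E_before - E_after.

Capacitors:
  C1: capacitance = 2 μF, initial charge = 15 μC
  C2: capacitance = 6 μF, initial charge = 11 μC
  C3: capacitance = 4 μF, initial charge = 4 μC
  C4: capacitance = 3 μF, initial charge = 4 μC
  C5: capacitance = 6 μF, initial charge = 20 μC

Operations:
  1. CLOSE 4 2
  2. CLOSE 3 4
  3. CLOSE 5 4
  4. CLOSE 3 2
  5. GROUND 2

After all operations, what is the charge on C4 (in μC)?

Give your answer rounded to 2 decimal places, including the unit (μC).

Initial: C1(2μF, Q=15μC, V=7.50V), C2(6μF, Q=11μC, V=1.83V), C3(4μF, Q=4μC, V=1.00V), C4(3μF, Q=4μC, V=1.33V), C5(6μF, Q=20μC, V=3.33V)
Op 1: CLOSE 4-2: Q_total=15.00, C_total=9.00, V=1.67; Q4=5.00, Q2=10.00; dissipated=0.250
Op 2: CLOSE 3-4: Q_total=9.00, C_total=7.00, V=1.29; Q3=5.14, Q4=3.86; dissipated=0.381
Op 3: CLOSE 5-4: Q_total=23.86, C_total=9.00, V=2.65; Q5=15.90, Q4=7.95; dissipated=4.193
Op 4: CLOSE 3-2: Q_total=15.14, C_total=10.00, V=1.51; Q3=6.06, Q2=9.09; dissipated=0.174
Op 5: GROUND 2: Q2=0; energy lost=6.879
Final charges: Q1=15.00, Q2=0.00, Q3=6.06, Q4=7.95, Q5=15.90

Answer: 7.95 μC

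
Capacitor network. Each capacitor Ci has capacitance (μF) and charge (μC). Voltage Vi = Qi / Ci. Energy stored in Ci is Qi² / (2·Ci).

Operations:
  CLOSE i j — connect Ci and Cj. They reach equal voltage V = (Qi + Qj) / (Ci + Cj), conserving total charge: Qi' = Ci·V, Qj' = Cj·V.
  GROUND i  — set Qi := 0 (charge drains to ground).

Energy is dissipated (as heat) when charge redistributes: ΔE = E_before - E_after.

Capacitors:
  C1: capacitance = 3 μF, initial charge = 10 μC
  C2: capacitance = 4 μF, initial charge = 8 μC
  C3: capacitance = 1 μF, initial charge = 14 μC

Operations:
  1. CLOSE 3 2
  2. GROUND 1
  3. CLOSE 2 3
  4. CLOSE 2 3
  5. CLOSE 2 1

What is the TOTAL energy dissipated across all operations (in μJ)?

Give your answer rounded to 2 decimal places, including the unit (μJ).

Initial: C1(3μF, Q=10μC, V=3.33V), C2(4μF, Q=8μC, V=2.00V), C3(1μF, Q=14μC, V=14.00V)
Op 1: CLOSE 3-2: Q_total=22.00, C_total=5.00, V=4.40; Q3=4.40, Q2=17.60; dissipated=57.600
Op 2: GROUND 1: Q1=0; energy lost=16.667
Op 3: CLOSE 2-3: Q_total=22.00, C_total=5.00, V=4.40; Q2=17.60, Q3=4.40; dissipated=0.000
Op 4: CLOSE 2-3: Q_total=22.00, C_total=5.00, V=4.40; Q2=17.60, Q3=4.40; dissipated=0.000
Op 5: CLOSE 2-1: Q_total=17.60, C_total=7.00, V=2.51; Q2=10.06, Q1=7.54; dissipated=16.594
Total dissipated: 90.861 μJ

Answer: 90.86 μJ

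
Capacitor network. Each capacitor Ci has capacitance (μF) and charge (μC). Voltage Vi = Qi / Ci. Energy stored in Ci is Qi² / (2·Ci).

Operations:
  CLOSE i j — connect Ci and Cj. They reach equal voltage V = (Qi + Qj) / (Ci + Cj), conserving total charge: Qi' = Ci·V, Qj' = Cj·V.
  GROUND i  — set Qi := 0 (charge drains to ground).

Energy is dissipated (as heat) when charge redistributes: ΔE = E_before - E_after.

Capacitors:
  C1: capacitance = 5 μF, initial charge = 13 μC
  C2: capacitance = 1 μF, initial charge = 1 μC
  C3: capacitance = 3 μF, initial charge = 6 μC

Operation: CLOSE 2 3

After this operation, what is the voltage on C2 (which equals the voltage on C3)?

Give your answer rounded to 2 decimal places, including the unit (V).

Answer: 1.75 V

Derivation:
Initial: C1(5μF, Q=13μC, V=2.60V), C2(1μF, Q=1μC, V=1.00V), C3(3μF, Q=6μC, V=2.00V)
Op 1: CLOSE 2-3: Q_total=7.00, C_total=4.00, V=1.75; Q2=1.75, Q3=5.25; dissipated=0.375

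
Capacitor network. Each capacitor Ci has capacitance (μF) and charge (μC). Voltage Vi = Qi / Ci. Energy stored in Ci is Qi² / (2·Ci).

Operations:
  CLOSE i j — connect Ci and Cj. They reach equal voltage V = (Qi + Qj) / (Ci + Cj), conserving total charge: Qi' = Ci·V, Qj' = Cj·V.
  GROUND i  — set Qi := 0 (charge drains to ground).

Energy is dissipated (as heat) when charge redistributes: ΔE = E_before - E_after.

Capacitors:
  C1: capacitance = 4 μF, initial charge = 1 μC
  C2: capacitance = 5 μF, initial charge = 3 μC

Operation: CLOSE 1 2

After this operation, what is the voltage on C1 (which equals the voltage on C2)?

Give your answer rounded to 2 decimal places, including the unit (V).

Initial: C1(4μF, Q=1μC, V=0.25V), C2(5μF, Q=3μC, V=0.60V)
Op 1: CLOSE 1-2: Q_total=4.00, C_total=9.00, V=0.44; Q1=1.78, Q2=2.22; dissipated=0.136

Answer: 0.44 V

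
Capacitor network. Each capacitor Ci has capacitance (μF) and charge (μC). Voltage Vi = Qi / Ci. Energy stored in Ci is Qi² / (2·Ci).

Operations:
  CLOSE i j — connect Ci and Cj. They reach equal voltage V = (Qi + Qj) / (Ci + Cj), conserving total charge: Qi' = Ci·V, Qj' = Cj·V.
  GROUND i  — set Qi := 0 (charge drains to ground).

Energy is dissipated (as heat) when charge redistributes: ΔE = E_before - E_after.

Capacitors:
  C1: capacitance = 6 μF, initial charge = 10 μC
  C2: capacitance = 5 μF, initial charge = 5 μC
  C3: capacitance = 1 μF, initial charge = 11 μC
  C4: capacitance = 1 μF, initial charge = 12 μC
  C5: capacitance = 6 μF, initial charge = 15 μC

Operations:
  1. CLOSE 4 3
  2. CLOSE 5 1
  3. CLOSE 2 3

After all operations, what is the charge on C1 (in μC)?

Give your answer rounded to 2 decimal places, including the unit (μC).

Answer: 12.50 μC

Derivation:
Initial: C1(6μF, Q=10μC, V=1.67V), C2(5μF, Q=5μC, V=1.00V), C3(1μF, Q=11μC, V=11.00V), C4(1μF, Q=12μC, V=12.00V), C5(6μF, Q=15μC, V=2.50V)
Op 1: CLOSE 4-3: Q_total=23.00, C_total=2.00, V=11.50; Q4=11.50, Q3=11.50; dissipated=0.250
Op 2: CLOSE 5-1: Q_total=25.00, C_total=12.00, V=2.08; Q5=12.50, Q1=12.50; dissipated=1.042
Op 3: CLOSE 2-3: Q_total=16.50, C_total=6.00, V=2.75; Q2=13.75, Q3=2.75; dissipated=45.938
Final charges: Q1=12.50, Q2=13.75, Q3=2.75, Q4=11.50, Q5=12.50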